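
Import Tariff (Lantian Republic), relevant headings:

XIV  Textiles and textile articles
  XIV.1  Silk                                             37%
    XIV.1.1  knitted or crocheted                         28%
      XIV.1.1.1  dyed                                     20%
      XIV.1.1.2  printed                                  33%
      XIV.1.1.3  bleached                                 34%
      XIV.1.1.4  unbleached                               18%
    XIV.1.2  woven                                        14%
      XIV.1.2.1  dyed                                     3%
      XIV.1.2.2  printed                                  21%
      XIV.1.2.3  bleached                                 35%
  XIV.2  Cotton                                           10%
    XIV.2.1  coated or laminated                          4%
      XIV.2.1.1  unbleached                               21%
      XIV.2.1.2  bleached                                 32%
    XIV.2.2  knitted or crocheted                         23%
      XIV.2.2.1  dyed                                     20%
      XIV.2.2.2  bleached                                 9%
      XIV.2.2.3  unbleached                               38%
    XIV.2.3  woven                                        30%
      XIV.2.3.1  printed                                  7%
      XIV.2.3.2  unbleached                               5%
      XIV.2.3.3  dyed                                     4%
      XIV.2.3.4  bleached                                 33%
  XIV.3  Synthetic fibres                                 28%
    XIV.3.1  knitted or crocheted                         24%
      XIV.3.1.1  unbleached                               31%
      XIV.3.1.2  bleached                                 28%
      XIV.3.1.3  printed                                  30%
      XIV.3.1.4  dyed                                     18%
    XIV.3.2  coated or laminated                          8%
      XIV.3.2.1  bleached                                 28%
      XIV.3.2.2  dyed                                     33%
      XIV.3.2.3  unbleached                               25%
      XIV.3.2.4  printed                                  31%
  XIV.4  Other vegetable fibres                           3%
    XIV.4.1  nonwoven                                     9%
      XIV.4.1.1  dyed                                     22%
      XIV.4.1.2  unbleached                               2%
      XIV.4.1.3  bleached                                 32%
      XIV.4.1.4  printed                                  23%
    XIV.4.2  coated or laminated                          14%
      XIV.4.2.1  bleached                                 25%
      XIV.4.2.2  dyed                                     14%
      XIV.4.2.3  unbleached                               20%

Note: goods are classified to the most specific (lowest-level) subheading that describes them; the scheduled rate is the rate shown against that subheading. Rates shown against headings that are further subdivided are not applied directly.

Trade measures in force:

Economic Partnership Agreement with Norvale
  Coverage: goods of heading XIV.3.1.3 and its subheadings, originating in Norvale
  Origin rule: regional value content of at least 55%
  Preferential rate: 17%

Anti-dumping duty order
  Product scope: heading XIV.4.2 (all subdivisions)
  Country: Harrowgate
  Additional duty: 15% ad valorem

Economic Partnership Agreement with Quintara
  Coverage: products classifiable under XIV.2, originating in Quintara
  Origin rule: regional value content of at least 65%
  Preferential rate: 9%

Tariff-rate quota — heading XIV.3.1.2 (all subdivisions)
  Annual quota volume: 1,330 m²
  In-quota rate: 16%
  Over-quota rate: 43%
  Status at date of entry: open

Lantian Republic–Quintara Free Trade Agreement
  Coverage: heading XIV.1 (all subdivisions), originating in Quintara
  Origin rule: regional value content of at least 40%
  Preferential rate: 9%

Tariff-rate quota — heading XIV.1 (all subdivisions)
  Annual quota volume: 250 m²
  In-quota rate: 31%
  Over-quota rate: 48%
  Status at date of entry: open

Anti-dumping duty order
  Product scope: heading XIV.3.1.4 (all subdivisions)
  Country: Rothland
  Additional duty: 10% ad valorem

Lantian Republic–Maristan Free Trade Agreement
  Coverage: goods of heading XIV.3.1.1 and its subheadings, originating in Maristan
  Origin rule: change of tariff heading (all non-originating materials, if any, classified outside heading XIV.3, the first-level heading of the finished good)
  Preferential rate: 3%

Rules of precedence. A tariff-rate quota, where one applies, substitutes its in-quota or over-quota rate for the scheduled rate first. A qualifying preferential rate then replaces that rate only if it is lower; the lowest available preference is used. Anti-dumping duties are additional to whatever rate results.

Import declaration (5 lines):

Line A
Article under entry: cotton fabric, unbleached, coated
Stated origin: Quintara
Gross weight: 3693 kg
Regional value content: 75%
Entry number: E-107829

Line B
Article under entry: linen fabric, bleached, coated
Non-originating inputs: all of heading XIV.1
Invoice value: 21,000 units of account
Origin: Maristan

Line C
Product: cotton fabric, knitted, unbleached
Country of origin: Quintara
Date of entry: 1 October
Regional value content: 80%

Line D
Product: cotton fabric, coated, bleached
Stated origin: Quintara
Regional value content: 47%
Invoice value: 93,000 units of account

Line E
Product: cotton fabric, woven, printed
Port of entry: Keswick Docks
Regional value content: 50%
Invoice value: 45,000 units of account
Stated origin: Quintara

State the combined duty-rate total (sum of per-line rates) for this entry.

Line A: cotton → XIV.2; coated → XIV.2.1; unbleached → XIV.2.1.1. Scheduled 21%. Quintara agreement on XIV.2: RVC ≥ 65% → 9% available; Quintara agreement on XIV.1: XIV.2.1.1 not covered; preferential 9%. → 9%.
Line B: linen → XIV.4; coated → XIV.4.2; bleached → XIV.4.2.1. Scheduled 25%. Maristan agreement on XIV.3.1.1: XIV.4.2.1 not covered. → 25%.
Line C: cotton → XIV.2; knitted → XIV.2.2; unbleached → XIV.2.2.3. Scheduled 38%. Quintara agreement on XIV.2: RVC ≥ 65% → 9% available; Quintara agreement on XIV.1: XIV.2.2.3 not covered; preferential 9%. → 9%.
Line D: cotton → XIV.2; coated → XIV.2.1; bleached → XIV.2.1.2. Scheduled 32%. Quintara agreement on XIV.2: RVC < 65%; Quintara agreement on XIV.1: XIV.2.1.2 not covered. → 32%.
Line E: cotton → XIV.2; woven → XIV.2.3; printed → XIV.2.3.1. Scheduled 7%. Quintara agreement on XIV.2: RVC < 65%; Quintara agreement on XIV.1: XIV.2.3.1 not covered. → 7%.
Sum: 9% + 25% + 9% + 32% + 7% = 82%.

82%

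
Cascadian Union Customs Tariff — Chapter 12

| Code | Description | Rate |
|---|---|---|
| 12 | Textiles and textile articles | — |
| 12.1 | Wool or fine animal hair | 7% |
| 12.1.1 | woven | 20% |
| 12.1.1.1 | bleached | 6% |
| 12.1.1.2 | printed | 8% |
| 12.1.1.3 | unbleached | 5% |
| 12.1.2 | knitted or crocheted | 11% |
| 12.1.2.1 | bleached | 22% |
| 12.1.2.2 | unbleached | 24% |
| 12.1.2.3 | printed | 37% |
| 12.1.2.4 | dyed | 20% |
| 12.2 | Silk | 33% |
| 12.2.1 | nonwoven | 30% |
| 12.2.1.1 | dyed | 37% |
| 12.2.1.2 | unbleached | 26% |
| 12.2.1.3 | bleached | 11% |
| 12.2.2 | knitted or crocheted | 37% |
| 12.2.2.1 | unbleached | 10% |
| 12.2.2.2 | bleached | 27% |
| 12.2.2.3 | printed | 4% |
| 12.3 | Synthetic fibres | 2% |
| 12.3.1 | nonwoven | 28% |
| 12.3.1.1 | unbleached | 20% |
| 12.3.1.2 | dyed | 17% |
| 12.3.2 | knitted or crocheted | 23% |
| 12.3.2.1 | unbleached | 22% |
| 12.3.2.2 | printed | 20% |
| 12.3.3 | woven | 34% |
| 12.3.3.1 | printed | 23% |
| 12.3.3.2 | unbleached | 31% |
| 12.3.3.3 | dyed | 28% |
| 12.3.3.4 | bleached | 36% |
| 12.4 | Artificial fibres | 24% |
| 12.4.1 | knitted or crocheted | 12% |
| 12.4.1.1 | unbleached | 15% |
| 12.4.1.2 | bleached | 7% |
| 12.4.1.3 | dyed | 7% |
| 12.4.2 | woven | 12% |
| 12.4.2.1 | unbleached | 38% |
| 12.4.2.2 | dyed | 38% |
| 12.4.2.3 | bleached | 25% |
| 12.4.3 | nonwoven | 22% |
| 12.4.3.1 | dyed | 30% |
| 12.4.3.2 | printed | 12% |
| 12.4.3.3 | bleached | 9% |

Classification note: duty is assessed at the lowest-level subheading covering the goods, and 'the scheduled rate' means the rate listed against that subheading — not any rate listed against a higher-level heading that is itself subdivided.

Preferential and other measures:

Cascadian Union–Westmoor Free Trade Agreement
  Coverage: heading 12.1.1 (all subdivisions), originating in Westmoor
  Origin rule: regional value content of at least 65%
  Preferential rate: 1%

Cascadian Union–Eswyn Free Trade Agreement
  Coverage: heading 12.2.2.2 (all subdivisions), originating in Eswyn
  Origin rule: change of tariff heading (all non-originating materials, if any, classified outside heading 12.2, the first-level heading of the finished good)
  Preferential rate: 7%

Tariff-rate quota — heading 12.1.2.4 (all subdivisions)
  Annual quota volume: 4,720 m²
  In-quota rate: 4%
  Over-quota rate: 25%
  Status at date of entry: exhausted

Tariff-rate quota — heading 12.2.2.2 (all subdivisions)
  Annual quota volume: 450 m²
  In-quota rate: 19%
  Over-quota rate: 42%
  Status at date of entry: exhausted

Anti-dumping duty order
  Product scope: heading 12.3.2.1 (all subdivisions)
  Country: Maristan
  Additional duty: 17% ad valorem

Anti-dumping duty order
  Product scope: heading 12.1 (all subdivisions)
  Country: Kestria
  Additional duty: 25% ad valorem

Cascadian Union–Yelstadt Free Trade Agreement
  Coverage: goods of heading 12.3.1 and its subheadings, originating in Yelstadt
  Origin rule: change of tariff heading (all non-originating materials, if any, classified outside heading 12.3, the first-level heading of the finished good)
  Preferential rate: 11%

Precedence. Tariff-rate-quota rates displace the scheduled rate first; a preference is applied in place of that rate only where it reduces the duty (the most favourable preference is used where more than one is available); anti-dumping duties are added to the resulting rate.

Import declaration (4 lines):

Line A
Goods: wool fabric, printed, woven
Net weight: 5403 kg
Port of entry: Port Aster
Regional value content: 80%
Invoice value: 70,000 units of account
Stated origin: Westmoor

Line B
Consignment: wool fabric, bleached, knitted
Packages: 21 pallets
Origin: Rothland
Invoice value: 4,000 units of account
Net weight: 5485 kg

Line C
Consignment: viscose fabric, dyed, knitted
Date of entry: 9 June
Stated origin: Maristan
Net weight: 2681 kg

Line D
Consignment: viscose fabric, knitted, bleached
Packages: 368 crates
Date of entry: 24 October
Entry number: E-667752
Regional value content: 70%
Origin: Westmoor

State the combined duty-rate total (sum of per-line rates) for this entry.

37%

Line A: wool → 12.1; woven → 12.1.1; printed → 12.1.1.2. Scheduled 8%. Westmoor agreement on 12.1.1: RVC ≥ 65% → 1% available; preferential 1%. → 1%.
Line B: wool → 12.1; knitted → 12.1.2; bleached → 12.1.2.1. Scheduled 22%. No special measure applies. → 22%.
Line C: viscose → 12.4; knitted → 12.4.1; dyed → 12.4.1.3. Scheduled 7%. No special measure applies. → 7%.
Line D: viscose → 12.4; knitted → 12.4.1; bleached → 12.4.1.2. Scheduled 7%. Westmoor agreement on 12.1.1: 12.4.1.2 not covered. → 7%.
Sum: 1% + 22% + 7% + 7% = 37%.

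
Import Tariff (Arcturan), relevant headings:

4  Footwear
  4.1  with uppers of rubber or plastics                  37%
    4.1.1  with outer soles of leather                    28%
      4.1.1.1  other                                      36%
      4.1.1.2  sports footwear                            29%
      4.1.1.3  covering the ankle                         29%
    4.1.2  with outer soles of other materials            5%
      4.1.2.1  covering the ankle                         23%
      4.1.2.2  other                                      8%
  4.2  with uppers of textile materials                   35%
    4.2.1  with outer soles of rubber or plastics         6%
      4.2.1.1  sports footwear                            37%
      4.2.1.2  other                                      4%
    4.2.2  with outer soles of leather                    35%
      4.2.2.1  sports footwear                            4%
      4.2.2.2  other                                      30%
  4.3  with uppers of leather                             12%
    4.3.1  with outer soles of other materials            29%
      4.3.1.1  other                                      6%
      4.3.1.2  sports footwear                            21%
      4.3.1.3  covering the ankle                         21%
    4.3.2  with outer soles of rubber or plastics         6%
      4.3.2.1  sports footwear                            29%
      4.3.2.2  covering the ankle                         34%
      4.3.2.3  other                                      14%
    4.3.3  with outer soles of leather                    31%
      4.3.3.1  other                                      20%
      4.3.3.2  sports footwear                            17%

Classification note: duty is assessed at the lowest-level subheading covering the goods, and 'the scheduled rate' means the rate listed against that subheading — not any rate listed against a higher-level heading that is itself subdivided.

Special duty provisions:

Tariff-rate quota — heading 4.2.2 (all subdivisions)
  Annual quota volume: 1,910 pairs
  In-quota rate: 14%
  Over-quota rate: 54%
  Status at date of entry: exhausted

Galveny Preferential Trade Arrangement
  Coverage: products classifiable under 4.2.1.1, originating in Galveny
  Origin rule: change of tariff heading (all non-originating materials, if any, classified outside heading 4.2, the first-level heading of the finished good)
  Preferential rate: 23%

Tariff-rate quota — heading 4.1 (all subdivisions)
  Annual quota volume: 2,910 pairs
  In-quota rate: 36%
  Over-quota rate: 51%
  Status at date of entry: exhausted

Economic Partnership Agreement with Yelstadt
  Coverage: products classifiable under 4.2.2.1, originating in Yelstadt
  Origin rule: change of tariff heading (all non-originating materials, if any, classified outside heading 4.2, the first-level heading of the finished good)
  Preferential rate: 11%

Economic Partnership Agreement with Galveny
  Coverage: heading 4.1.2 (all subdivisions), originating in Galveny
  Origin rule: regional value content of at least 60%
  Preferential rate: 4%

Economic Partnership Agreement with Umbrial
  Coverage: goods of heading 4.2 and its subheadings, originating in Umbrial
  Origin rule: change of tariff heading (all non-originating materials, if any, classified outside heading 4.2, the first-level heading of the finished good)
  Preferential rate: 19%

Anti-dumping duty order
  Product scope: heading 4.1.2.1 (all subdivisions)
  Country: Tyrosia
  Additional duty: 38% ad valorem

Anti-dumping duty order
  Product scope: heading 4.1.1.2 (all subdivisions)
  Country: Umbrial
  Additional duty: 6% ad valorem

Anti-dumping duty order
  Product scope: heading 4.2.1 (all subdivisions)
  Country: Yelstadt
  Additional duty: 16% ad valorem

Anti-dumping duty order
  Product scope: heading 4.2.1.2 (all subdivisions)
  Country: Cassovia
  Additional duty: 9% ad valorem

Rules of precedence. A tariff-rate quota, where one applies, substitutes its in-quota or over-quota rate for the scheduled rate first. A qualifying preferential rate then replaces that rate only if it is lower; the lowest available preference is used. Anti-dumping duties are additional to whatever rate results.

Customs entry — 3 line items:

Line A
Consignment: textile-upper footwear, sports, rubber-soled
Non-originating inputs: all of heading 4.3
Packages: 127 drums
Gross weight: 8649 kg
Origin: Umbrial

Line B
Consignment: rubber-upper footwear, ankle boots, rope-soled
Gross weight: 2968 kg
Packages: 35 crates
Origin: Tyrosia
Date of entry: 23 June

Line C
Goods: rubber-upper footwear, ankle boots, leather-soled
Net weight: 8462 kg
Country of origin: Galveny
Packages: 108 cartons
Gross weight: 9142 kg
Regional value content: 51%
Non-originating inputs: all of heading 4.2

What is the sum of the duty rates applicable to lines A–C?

159%

Line A: textile-upper → 4.2; rubber-soled → 4.2.1; sports → 4.2.1.1. Scheduled 37%. Umbrial agreement on 4.2: CTH met → 19% available; preferential 19%. → 19%.
Line B: rubber-upper → 4.1; rope-soled → 4.1.2; ankle boots → 4.1.2.1. Scheduled 23%. quota on 4.1 exhausted → over-quota 51%; anti-dumping (Tyrosia, 4.1.2.1): +38%; total 51% + 38% = 89%. → 89%.
Line C: rubber-upper → 4.1; leather-soled → 4.1.1; ankle boots → 4.1.1.3. Scheduled 29%. quota on 4.1 exhausted → over-quota 51%; Galveny agreement on 4.2.1.1: 4.1.1.3 not covered; Galveny agreement on 4.1.2: 4.1.1.3 not covered. → 51%.
Sum: 19% + 89% + 51% = 159%.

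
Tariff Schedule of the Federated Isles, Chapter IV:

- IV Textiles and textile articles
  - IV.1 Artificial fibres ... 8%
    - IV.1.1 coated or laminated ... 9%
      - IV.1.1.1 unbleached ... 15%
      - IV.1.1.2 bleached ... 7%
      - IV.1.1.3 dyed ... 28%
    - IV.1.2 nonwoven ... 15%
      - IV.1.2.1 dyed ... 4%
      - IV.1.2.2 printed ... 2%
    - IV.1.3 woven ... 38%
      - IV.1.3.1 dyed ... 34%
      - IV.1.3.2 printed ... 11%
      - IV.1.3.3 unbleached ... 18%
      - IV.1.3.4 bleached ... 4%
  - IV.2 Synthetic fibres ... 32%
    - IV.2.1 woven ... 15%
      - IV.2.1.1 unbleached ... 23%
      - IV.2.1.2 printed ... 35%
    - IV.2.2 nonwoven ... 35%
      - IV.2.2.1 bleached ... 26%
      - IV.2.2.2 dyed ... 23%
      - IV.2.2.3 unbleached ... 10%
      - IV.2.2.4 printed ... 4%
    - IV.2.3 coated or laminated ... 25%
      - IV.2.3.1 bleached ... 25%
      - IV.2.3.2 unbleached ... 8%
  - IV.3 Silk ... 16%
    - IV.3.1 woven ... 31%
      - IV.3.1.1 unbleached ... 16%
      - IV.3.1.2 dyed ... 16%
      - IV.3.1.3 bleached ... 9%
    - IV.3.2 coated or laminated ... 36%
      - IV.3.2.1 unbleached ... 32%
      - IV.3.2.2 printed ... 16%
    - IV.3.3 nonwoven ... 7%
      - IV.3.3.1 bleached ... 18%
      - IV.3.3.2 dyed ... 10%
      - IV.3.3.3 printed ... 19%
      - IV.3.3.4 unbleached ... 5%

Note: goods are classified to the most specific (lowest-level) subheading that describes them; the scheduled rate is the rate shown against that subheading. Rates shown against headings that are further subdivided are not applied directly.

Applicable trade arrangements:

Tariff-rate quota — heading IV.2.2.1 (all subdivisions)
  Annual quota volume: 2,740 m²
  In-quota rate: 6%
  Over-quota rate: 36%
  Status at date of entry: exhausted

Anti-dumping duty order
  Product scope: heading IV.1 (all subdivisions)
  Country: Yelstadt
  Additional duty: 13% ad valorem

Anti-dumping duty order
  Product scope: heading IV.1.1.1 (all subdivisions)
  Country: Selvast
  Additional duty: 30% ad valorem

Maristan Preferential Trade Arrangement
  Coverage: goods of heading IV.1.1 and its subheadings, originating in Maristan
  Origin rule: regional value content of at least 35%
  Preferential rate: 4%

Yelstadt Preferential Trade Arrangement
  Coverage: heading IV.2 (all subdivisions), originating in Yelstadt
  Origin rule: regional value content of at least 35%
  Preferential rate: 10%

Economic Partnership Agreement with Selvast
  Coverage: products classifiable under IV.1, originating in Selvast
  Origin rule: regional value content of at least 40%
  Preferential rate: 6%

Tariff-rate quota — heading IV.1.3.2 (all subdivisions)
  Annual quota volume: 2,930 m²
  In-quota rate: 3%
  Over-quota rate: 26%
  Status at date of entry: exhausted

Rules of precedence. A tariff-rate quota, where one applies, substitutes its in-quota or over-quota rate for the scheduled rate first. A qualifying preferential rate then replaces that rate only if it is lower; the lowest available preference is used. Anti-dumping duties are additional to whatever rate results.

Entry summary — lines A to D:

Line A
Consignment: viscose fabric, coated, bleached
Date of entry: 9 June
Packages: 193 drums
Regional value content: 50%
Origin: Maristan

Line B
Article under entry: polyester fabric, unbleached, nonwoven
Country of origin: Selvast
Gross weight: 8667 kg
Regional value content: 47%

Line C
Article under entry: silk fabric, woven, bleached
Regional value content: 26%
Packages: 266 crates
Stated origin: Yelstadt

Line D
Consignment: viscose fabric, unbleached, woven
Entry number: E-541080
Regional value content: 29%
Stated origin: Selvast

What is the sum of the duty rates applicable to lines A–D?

Line A: viscose → IV.1; coated → IV.1.1; bleached → IV.1.1.2. Scheduled 7%. Maristan agreement on IV.1.1: RVC ≥ 35% → 4% available; preferential 4%. → 4%.
Line B: polyester → IV.2; nonwoven → IV.2.2; unbleached → IV.2.2.3. Scheduled 10%. Selvast agreement on IV.1: IV.2.2.3 not covered. → 10%.
Line C: silk → IV.3; woven → IV.3.1; bleached → IV.3.1.3. Scheduled 9%. Yelstadt agreement on IV.2: IV.3.1.3 not covered. → 9%.
Line D: viscose → IV.1; woven → IV.1.3; unbleached → IV.1.3.3. Scheduled 18%. Selvast agreement on IV.1: RVC < 40%. → 18%.
Sum: 4% + 10% + 9% + 18% = 41%.

41%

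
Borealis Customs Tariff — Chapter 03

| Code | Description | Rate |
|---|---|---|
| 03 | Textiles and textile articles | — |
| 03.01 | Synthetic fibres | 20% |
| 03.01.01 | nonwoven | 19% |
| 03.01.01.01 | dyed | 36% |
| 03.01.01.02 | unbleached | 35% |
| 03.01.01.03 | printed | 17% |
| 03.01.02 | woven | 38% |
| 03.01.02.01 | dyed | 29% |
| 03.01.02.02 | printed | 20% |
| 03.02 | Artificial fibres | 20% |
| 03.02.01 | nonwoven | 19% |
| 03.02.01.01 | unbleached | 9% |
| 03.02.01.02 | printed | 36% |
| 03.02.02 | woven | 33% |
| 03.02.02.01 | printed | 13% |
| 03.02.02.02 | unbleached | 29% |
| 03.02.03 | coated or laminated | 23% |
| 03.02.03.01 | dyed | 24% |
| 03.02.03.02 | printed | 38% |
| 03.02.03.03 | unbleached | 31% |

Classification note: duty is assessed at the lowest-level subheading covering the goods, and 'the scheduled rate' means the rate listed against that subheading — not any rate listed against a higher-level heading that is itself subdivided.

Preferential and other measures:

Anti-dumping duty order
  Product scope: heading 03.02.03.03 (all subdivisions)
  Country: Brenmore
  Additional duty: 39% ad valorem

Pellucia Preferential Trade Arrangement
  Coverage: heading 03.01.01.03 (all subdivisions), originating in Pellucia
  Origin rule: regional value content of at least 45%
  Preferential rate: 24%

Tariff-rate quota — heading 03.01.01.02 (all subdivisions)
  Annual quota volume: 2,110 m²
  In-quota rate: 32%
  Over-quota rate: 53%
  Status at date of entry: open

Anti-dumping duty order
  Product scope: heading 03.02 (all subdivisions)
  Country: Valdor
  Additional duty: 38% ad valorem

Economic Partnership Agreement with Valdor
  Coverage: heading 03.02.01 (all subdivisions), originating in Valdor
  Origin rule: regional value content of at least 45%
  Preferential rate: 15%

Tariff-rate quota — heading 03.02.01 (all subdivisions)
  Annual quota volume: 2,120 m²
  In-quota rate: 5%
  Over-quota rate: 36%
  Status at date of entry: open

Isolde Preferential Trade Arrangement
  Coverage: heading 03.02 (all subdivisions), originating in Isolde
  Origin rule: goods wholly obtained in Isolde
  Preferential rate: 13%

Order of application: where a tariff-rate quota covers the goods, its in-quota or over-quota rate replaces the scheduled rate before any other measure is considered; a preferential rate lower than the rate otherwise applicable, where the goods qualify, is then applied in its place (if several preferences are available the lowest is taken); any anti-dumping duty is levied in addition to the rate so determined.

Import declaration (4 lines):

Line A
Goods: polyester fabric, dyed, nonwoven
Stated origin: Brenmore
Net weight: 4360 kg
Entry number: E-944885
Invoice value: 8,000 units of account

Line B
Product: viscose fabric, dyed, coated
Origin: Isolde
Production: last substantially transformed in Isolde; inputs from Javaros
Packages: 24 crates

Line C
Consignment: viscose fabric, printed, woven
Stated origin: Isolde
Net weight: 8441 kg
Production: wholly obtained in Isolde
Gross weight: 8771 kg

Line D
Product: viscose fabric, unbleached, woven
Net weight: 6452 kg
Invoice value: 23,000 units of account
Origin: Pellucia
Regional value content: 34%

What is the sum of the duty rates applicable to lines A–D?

Line A: polyester → 03.01; nonwoven → 03.01.01; dyed → 03.01.01.01. Scheduled 36%. No special measure applies. → 36%.
Line B: viscose → 03.02; coated → 03.02.03; dyed → 03.02.03.01. Scheduled 24%. Isolde agreement on 03.02: not wholly obtained. → 24%.
Line C: viscose → 03.02; woven → 03.02.02; printed → 03.02.02.01. Scheduled 13%. Isolde agreement on 03.02: wholly obtained → 13% available; preference 13% not lower than 13% → no reduction. → 13%.
Line D: viscose → 03.02; woven → 03.02.02; unbleached → 03.02.02.02. Scheduled 29%. Pellucia agreement on 03.01.01.03: 03.02.02.02 not covered. → 29%.
Sum: 36% + 24% + 13% + 29% = 102%.

102%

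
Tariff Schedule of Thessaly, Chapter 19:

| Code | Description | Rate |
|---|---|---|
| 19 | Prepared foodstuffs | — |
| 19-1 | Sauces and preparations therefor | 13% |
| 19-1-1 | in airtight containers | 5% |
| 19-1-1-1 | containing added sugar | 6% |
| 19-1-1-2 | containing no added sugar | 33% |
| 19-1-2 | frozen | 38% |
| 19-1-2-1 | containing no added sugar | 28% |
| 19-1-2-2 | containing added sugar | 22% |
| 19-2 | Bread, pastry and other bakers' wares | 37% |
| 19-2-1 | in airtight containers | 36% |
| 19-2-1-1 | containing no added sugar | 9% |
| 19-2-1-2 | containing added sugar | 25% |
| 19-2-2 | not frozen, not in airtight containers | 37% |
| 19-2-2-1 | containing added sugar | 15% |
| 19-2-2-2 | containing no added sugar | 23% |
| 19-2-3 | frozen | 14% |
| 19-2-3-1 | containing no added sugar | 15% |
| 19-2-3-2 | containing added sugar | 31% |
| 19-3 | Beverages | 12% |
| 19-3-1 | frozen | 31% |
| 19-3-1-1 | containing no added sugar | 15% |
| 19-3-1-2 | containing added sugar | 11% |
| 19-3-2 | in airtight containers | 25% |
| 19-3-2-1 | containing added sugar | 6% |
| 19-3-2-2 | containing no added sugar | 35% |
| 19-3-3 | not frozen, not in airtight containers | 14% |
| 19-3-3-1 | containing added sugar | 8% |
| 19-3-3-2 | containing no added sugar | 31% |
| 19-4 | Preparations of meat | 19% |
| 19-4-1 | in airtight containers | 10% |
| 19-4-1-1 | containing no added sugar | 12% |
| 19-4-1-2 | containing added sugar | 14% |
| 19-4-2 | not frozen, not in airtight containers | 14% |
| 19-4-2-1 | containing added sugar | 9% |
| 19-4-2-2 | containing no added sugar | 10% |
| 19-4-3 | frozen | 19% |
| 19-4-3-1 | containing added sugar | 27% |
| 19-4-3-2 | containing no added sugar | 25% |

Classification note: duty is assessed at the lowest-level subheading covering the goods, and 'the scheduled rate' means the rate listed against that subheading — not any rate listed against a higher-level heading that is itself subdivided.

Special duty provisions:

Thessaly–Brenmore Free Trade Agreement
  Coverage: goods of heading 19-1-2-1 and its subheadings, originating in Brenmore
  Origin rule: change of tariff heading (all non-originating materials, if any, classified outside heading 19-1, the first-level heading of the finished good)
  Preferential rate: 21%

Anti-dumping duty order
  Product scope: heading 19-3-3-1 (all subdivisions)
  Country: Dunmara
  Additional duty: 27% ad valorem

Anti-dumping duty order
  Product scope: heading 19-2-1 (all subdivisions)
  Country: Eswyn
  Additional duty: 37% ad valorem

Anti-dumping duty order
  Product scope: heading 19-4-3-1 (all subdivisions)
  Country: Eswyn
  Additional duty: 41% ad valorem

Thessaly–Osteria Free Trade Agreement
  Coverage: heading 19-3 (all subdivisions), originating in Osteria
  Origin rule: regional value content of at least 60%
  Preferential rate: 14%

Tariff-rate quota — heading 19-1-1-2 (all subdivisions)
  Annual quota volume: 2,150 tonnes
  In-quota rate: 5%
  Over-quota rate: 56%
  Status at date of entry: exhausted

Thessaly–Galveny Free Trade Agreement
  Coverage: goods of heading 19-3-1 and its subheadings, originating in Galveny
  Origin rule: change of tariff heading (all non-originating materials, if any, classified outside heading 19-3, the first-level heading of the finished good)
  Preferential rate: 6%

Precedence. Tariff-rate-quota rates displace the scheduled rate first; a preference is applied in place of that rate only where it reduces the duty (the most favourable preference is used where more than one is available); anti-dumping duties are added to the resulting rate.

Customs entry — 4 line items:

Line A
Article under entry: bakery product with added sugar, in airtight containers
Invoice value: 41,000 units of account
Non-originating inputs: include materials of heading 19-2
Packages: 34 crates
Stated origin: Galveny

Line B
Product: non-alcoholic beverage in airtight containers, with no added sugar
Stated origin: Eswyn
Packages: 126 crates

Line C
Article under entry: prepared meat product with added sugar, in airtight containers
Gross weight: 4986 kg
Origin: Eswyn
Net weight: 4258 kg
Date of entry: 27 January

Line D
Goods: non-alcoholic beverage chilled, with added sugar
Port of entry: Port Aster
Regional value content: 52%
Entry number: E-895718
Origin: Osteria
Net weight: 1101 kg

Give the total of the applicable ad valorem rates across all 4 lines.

Line A: bakery product → 19-2; in airtight containers → 19-2-1; with added sugar → 19-2-1-2. Scheduled 25%. Galveny agreement on 19-3-1: 19-2-1-2 not covered. → 25%.
Line B: non-alcoholic beverage → 19-3; in airtight containers → 19-3-2; with no added sugar → 19-3-2-2. Scheduled 35%. No special measure applies. → 35%.
Line C: prepared meat product → 19-4; in airtight containers → 19-4-1; with added sugar → 19-4-1-2. Scheduled 14%. No special measure applies. → 14%.
Line D: non-alcoholic beverage → 19-3; chilled → 19-3-3; with added sugar → 19-3-3-1. Scheduled 8%. Osteria agreement on 19-3: RVC < 60%. → 8%.
Sum: 25% + 35% + 14% + 8% = 82%.

82%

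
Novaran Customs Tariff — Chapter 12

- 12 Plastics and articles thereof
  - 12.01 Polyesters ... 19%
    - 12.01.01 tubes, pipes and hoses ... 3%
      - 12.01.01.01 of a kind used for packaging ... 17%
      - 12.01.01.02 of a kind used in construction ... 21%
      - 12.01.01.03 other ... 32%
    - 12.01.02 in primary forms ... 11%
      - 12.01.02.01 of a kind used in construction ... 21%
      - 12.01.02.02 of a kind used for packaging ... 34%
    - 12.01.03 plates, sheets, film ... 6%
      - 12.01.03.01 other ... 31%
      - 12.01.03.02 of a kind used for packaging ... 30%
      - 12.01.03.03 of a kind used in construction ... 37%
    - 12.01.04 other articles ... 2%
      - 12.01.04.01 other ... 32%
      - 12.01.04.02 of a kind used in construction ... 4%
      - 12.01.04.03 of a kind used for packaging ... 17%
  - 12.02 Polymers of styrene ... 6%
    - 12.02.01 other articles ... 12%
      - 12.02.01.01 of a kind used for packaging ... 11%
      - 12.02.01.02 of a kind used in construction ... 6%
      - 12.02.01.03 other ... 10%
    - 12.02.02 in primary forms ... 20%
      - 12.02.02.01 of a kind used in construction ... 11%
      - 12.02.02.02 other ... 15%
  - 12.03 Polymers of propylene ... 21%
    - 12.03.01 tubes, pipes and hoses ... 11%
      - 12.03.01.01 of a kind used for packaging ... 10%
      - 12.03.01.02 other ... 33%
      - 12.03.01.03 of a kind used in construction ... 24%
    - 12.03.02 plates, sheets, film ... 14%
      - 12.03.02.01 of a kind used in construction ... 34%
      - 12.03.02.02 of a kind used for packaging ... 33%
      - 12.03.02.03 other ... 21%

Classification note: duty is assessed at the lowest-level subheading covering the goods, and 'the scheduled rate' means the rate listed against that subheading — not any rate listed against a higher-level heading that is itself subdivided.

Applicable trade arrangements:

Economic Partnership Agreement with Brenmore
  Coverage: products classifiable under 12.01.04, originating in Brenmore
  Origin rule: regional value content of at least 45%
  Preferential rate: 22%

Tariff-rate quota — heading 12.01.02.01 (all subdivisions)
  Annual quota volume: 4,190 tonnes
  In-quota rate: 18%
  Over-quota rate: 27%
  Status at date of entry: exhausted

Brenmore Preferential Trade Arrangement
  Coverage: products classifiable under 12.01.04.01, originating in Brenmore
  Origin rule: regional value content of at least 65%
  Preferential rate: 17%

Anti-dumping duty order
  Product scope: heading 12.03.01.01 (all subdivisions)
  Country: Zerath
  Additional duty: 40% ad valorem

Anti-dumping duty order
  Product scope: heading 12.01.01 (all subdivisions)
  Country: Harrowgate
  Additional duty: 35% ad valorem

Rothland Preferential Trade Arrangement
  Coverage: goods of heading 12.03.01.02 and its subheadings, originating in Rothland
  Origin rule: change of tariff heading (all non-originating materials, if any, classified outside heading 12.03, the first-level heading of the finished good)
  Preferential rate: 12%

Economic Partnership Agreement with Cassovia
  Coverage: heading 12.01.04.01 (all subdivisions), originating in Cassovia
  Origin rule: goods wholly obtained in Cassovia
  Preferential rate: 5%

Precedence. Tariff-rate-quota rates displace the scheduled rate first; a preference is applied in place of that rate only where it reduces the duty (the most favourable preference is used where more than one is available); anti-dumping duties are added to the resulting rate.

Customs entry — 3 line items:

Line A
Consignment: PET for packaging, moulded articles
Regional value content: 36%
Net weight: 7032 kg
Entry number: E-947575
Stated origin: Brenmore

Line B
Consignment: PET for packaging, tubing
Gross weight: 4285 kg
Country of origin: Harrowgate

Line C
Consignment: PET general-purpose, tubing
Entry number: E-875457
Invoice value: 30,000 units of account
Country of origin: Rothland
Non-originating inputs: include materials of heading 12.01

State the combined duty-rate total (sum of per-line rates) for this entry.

101%

Line A: PET → 12.01; moulded articles → 12.01.04; for packaging → 12.01.04.03. Scheduled 17%. Brenmore agreement on 12.01.04: RVC < 45%; Brenmore agreement on 12.01.04.01: 12.01.04.03 not covered. → 17%.
Line B: PET → 12.01; tubing → 12.01.01; for packaging → 12.01.01.01. Scheduled 17%. anti-dumping (Harrowgate, 12.01.01): +35%; total 17% + 35% = 52%. → 52%.
Line C: PET → 12.01; tubing → 12.01.01; general-purpose → 12.01.01.03. Scheduled 32%. Rothland agreement on 12.03.01.02: 12.01.01.03 not covered. → 32%.
Sum: 17% + 52% + 32% = 101%.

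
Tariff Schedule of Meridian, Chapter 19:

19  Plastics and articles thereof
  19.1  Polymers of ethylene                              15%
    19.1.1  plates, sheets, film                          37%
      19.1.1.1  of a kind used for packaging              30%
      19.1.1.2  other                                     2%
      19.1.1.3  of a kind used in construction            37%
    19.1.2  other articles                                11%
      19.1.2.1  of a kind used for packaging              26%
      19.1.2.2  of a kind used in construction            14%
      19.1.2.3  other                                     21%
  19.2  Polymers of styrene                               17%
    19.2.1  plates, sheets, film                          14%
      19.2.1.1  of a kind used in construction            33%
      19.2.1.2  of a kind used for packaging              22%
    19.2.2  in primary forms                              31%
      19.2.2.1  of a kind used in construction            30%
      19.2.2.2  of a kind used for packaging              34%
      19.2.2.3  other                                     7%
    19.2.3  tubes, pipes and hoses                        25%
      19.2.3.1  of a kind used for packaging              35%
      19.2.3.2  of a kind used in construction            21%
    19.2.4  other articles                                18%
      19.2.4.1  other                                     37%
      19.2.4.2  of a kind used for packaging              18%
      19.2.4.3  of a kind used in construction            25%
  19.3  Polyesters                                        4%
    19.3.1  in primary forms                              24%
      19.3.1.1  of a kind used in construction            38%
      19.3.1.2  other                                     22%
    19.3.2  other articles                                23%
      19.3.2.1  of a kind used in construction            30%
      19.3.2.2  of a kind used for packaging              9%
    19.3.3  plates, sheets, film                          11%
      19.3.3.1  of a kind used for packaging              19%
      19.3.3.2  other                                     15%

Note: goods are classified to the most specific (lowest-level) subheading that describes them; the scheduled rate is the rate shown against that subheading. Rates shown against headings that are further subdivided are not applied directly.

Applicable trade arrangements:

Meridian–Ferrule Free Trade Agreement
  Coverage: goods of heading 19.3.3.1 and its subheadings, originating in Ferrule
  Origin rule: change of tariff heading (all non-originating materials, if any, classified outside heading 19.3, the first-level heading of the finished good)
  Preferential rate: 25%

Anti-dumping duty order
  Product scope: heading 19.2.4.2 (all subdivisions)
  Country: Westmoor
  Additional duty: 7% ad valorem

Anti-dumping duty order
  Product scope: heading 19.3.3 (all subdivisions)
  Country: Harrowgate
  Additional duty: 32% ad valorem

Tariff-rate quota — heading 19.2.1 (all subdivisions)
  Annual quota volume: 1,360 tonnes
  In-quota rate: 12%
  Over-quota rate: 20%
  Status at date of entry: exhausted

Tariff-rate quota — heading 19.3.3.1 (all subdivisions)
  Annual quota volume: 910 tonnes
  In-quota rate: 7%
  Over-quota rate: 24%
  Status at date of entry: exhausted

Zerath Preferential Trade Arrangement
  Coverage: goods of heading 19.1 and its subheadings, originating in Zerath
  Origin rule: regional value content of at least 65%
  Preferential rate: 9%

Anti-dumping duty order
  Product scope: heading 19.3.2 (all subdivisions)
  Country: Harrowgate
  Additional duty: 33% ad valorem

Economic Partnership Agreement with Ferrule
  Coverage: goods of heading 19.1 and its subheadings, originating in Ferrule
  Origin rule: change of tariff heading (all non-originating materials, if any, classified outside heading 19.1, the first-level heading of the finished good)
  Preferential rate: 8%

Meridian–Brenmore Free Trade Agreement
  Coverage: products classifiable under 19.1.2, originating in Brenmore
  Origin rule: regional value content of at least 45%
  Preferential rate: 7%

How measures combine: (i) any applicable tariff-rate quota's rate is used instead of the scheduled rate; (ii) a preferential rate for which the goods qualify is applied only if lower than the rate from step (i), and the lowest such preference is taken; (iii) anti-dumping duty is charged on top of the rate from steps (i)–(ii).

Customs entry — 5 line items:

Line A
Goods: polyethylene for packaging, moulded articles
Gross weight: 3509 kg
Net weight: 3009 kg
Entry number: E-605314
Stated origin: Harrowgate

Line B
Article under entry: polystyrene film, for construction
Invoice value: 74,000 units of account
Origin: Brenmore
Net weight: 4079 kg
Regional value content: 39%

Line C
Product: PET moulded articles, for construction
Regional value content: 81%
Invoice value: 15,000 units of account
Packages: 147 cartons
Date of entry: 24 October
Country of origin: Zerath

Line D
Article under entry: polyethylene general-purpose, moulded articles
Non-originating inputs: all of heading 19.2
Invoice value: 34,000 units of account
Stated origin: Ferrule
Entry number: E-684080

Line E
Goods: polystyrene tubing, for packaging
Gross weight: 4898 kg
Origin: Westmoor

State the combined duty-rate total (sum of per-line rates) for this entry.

Line A: polyethylene → 19.1; moulded articles → 19.1.2; for packaging → 19.1.2.1. Scheduled 26%. No special measure applies. → 26%.
Line B: polystyrene → 19.2; film → 19.2.1; for construction → 19.2.1.1. Scheduled 33%. quota on 19.2.1 exhausted → over-quota 20%; Brenmore agreement on 19.1.2: 19.2.1.1 not covered. → 20%.
Line C: PET → 19.3; moulded articles → 19.3.2; for construction → 19.3.2.1. Scheduled 30%. Zerath agreement on 19.1: 19.3.2.1 not covered. → 30%.
Line D: polyethylene → 19.1; moulded articles → 19.1.2; general-purpose → 19.1.2.3. Scheduled 21%. Ferrule agreement on 19.3.3.1: 19.1.2.3 not covered; Ferrule agreement on 19.1: CTH met → 8% available; preferential 8%. → 8%.
Line E: polystyrene → 19.2; tubing → 19.2.3; for packaging → 19.2.3.1. Scheduled 35%. No special measure applies. → 35%.
Sum: 26% + 20% + 30% + 8% + 35% = 119%.

119%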